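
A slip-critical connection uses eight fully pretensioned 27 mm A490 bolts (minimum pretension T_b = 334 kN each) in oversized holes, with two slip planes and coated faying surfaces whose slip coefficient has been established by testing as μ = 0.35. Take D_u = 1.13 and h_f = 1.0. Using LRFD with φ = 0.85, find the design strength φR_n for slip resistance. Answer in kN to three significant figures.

1800 kN

R_n = μ · D_u · h_f · T_b · n_s · n_b = 0.35 × 1.13 × 1.0 × 334 × 2 × 8 = 2114 kN.
Design strength φR_n = 0.85 × 2114 = 1800 kN.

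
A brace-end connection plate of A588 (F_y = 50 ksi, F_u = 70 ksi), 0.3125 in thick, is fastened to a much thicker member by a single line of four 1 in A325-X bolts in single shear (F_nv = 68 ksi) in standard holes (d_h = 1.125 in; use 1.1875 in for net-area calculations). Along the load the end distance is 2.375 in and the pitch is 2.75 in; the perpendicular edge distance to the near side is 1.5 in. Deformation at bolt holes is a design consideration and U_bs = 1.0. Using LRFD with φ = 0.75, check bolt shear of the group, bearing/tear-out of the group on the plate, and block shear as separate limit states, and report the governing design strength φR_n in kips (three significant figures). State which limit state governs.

Bolt shear: A_b = π·1²/4 = 0.7854 in²; R_n = 68 × 0.7854 × 4 × 1 = 213.6 kips → 0.75 × 213.6 = 160 kips.
Bearing: edge l_c = 1.812, r_n = 47.58 kips; interior l_c = 1.625, r_n = 42.66 kips; R_n = 47.58 + 3·42.66 = 175.5 kips → 132 kips.
Block shear: A_gv = 3.32, A_nv = 2.021, A_nt = 0.2832 in²; R_n = min(0.6F_uA_nv, 0.6F_yA_gv) + U_bs·F_u·A_nt = 104.7 kips → 78.5 kips.
Block shear governs: 78.5 kips.

78.5 kips (block shear governs)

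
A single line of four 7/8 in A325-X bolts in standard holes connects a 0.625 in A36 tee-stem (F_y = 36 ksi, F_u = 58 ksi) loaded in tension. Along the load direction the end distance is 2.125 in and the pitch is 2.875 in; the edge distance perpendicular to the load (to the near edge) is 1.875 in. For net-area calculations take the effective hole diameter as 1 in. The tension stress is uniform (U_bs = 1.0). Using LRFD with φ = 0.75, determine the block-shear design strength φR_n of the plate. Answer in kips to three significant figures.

Shear plane L_v = 2.125 + 3·2.875 = 10.75 in; A_gv = 10.75 × 0.625 = 6.719 in².
A_nv = (10.75 − 3.5·1) × 0.625 = 4.531 in².
A_nt = (1.875 − 0.5·1) × 0.625 = 0.8594 in².
0.6 F_u A_nv = 157.7 kips; 0.6 F_y A_gv = 145.1 kips → shear yielding governs the shear term.
R_n = 145.1 + 1.0 × 58 × 0.8594 = 195 kips.
Design strength φR_n = 0.75 × 195 = 146 kips.

146 kips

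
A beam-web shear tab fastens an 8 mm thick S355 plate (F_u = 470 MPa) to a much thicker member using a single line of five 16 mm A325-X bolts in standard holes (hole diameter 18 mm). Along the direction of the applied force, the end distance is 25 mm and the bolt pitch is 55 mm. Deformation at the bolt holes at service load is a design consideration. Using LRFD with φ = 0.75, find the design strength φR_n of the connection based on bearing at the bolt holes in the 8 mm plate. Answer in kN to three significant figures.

487 kN

Per bolt r_n = 1.2 l_c t F_u ≤ 2.4 d t F_u; upper limit = 2.4 × 16 × 8 × 470 / 1000 = 144.4 kN.
Edge bolt: l_c = 25 − 18/2 = 16 mm → 1.2 × 16 × 8 × 470 / 1000 = 72.19 → r_n = 72.19 kN.
Interior bolts: l_c = 55 − 18 = 37 mm → 1.2 × 37 × 8 × 470 / 1000 = 166.9 → r_n = 144.4 kN.
R_n = 1 × 72.19 + 4 × 144.4 = 649.7 kN.
Design strength φR_n = 0.75 × 649.7 = 487 kN.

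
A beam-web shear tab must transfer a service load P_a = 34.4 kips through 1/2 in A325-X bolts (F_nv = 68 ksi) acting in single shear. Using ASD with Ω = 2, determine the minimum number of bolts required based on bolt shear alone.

A_b = π·0.5²/4 = 0.1963 in².
Per-bolt allowable strength R_n/Ω = 68 × 0.1963 × 1 / 2 = 6.676 kips.
n ≥ 34.4 / 6.676 = 5.153 → use 6 bolts.

6 bolts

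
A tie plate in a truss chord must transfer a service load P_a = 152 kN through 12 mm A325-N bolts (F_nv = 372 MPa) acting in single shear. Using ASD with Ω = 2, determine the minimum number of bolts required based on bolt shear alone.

A_b = π·12²/4 = 113.1 mm².
Per-bolt allowable strength R_n/Ω = 372 × 113.1 × 1 / 1000 / 2 = 21.04 kN.
n ≥ 152 / 21.04 = 7.226 → use 8 bolts.

8 bolts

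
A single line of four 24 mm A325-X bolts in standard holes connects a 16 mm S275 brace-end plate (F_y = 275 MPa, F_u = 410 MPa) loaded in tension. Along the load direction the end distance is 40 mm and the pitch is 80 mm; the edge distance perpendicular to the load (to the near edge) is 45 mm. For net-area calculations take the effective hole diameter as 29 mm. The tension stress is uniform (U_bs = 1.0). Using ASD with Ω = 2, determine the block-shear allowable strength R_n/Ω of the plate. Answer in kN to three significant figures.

451 kN

Shear plane L_v = 40 + 3·80 = 280 mm; A_gv = 280 × 16 = 4480 mm².
A_nv = (280 − 3.5·29) × 16 = 2856 mm².
A_nt = (45 − 0.5·29) × 16 = 488 mm².
0.6 F_u A_nv = 702.6 kN; 0.6 F_y A_gv = 739.2 kN → shear rupture governs the shear term.
R_n = 702.6 + 1.0 × 410 × 488 / 1000 = 902.7 kN.
Allowable strength R_n/Ω = 902.7 / 2 = 451 kN.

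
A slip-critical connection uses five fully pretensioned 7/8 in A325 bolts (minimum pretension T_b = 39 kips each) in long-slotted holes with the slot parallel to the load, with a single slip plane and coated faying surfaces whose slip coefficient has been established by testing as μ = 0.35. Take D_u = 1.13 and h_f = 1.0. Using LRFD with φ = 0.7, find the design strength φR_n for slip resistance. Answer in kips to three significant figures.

54 kips

R_n = μ · D_u · h_f · T_b · n_s · n_b = 0.35 × 1.13 × 1.0 × 39 × 1 × 5 = 77.12 kips.
Design strength φR_n = 0.7 × 77.12 = 54 kips.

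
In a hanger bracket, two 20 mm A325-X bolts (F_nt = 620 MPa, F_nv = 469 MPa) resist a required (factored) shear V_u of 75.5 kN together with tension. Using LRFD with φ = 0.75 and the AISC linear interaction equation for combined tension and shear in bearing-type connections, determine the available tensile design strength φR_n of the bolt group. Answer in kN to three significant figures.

280 kN

A_b = π·20²/4 = 314.2 mm²; f_rv = 75.5 × 1000 / (2 × 314.2) = 120.2 MPa.
F'_nt = 1.3 F_nt − (F_nt / φF_nv) f_rv = 1.3·620 − (620/(0.75·469))·120.2 = 594.2 MPa, capped at F_nt → F'_nt = 594.2 MPa.
R_n = F'_nt · A_b · n = 594.2 × 314.2 × 2 / 1000 = 373.3 kN.
Design strength φR_n = 0.75 × 373.3 = 280 kN.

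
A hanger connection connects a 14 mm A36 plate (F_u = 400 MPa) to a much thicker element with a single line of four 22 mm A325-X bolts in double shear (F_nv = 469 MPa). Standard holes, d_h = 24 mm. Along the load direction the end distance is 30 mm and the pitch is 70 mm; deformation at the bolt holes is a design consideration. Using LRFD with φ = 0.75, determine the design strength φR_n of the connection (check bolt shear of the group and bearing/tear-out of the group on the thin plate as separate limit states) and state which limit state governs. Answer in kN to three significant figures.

Bolt shear: A_b = π·22²/4 = 380.1 mm²; R_n = 469 × 380.1 × 4 × 2 / 1000 = 1426 kN → 0.75 × 1426 = 1070 kN.
Bearing (1.2 l_c t F_u ≤ 2.4 d t F_u): upper limit = 2.4·22·14·400 / 1000 = 295.7 kN.
  Edge l_c = 30 − 24/2 = 18 → r_n = 121 kN; interior l_c = 70 − 24 = 46 → r_n = 295.7 kN.
  R_n,bearing = 1·121 + 3·295.7 = 1008 kN → 0.75 × 1008 = 756 kN.
Bearing governs: 756 kN.

756 kN (bearing governs)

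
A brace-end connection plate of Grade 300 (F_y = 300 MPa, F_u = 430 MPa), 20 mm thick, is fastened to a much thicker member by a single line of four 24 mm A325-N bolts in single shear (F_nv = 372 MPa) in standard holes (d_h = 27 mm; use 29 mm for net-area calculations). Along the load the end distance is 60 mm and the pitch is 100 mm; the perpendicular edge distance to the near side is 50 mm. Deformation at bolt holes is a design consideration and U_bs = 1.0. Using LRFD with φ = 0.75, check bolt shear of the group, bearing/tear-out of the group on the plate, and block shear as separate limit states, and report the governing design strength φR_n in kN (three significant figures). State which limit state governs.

505 kN (bolt shear governs)

Bolt shear: A_b = π·24²/4 = 452.4 mm²; R_n = 372 × 452.4 × 4 × 1 / 1000 = 673.2 kN → 0.75 × 673.2 = 505 kN.
Bearing: edge l_c = 46.5, r_n = 479.9 kN; interior l_c = 73, r_n = 495.4 kN; R_n = 479.9 + 3·495.4 = 1966 kN → 1470 kN.
Block shear: A_gv = 7200, A_nv = 5170, A_nt = 710 mm²; R_n = min(0.6F_uA_nv, 0.6F_yA_gv) + U_bs·F_u·A_nt = 1601 kN → 1200 kN.
Bolt shear governs: 505 kN.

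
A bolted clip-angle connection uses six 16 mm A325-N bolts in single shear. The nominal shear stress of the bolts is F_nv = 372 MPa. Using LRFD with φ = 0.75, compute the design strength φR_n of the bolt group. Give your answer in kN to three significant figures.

A_b = π × 16² / 4 = 201.1 mm².
R_n = F_nv · A_b · n · n_s = 372 × 201.1 × 6 × 1 / 1000 = 448.8 kN.
Design strength φR_n = 0.75 × 448.8 = 337 kN.

337 kN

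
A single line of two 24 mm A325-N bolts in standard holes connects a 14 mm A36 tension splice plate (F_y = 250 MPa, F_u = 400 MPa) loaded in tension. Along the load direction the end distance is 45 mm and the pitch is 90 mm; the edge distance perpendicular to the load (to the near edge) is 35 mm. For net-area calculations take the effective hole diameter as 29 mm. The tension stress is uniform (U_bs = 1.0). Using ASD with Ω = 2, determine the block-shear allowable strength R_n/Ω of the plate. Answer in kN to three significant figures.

Shear plane L_v = 45 + 1·90 = 135 mm; A_gv = 135 × 14 = 1890 mm².
A_nv = (135 − 1.5·29) × 14 = 1281 mm².
A_nt = (35 − 0.5·29) × 14 = 287 mm².
0.6 F_u A_nv = 307.4 kN; 0.6 F_y A_gv = 283.5 kN → shear yielding governs the shear term.
R_n = 283.5 + 1.0 × 400 × 287 / 1000 = 398.3 kN.
Allowable strength R_n/Ω = 398.3 / 2 = 199 kN.

199 kN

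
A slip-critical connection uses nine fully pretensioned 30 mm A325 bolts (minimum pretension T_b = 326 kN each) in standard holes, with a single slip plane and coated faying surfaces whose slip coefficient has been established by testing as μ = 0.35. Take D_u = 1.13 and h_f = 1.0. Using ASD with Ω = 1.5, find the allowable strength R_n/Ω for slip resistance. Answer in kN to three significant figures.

774 kN

R_n = μ · D_u · h_f · T_b · n_s · n_b = 0.35 × 1.13 × 1.0 × 326 × 1 × 9 = 1160 kN.
Allowable strength R_n/Ω = 1160 / 1.5 = 774 kN.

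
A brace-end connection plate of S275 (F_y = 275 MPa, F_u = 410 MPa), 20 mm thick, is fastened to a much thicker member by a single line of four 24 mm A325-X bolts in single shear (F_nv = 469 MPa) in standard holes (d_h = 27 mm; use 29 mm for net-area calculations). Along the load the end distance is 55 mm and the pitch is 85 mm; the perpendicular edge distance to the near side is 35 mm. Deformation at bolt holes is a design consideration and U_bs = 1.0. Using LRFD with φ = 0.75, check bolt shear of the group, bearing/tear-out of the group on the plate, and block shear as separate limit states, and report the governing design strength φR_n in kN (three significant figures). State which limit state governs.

637 kN (bolt shear governs)

Bolt shear: A_b = π·24²/4 = 452.4 mm²; R_n = 469 × 452.4 × 4 × 1 / 1000 = 848.7 kN → 0.75 × 848.7 = 637 kN.
Bearing: edge l_c = 41.5, r_n = 408.4 kN; interior l_c = 58, r_n = 472.3 kN; R_n = 408.4 + 3·472.3 = 1825 kN → 1370 kN.
Block shear: A_gv = 6200, A_nv = 4170, A_nt = 410 mm²; R_n = min(0.6F_uA_nv, 0.6F_yA_gv) + U_bs·F_u·A_nt = 1191 kN → 893 kN.
Bolt shear governs: 637 kN.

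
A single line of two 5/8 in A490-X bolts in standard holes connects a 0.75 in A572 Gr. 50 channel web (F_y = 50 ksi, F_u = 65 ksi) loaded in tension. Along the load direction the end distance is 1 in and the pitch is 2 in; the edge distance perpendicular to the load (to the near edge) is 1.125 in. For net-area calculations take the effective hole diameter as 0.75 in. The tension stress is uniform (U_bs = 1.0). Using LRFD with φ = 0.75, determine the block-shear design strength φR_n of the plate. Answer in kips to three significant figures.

Shear plane L_v = 1 + 1·2 = 3 in; A_gv = 3 × 0.75 = 2.25 in².
A_nv = (3 − 1.5·0.75) × 0.75 = 1.406 in².
A_nt = (1.125 − 0.5·0.75) × 0.75 = 0.5625 in².
0.6 F_u A_nv = 54.84 kips; 0.6 F_y A_gv = 67.5 kips → shear rupture governs the shear term.
R_n = 54.84 + 1.0 × 65 × 0.5625 = 91.41 kips.
Design strength φR_n = 0.75 × 91.41 = 68.6 kips.

68.6 kips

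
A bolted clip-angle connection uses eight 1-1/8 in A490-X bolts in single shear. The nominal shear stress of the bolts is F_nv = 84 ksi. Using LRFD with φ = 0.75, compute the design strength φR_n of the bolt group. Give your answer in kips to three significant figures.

A_b = π × 1.125² / 4 = 0.994 in².
R_n = F_nv · A_b · n · n_s = 84 × 0.994 × 8 × 1 = 668 kips.
Design strength φR_n = 0.75 × 668 = 501 kips.

501 kips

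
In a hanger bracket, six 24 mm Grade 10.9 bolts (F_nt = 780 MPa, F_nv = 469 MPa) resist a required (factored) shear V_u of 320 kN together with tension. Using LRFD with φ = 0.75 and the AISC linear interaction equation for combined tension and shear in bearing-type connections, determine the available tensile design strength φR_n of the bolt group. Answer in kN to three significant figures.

1530 kN

A_b = π·24²/4 = 452.4 mm²; f_rv = 320 × 1000 / (6 × 452.4) = 117.9 MPa.
F'_nt = 1.3 F_nt − (F_nt / φF_nv) f_rv = 1.3·780 − (780/(0.75·469))·117.9 = 752.6 MPa, capped at F_nt → F'_nt = 752.6 MPa.
R_n = F'_nt · A_b · n = 752.6 × 452.4 × 6 / 1000 = 2043 kN.
Design strength φR_n = 0.75 × 2043 = 1530 kN.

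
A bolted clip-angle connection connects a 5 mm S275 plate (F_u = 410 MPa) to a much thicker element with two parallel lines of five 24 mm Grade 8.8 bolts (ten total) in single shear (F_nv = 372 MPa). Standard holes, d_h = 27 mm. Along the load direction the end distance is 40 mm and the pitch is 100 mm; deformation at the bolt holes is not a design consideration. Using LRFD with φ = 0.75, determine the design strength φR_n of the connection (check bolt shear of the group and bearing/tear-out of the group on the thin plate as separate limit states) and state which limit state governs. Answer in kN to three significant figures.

Bolt shear: A_b = π·24²/4 = 452.4 mm²; R_n = 372 × 452.4 × 10 × 1 / 1000 = 1683 kN → 0.75 × 1683 = 1260 kN.
Bearing (1.5 l_c t F_u ≤ 3.0 d t F_u): upper limit = 3.0·24·5·410 / 1000 = 147.6 kN.
  Edge l_c = 40 − 27/2 = 26.5 → r_n = 81.49 kN; interior l_c = 100 − 27 = 73 → r_n = 147.6 kN.
  R_n,bearing = 2·81.49 + 8·147.6 = 1344 kN → 0.75 × 1344 = 1010 kN.
Bearing governs: 1010 kN.

1010 kN (bearing governs)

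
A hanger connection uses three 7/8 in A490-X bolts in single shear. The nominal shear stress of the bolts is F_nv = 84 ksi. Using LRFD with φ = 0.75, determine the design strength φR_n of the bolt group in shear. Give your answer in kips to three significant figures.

A_b = π × 0.875² / 4 = 0.6013 in².
R_n = F_nv · A_b · n · n_s = 84 × 0.6013 × 3 × 1 = 151.5 kips.
Design strength φR_n = 0.75 × 151.5 = 114 kips.

114 kips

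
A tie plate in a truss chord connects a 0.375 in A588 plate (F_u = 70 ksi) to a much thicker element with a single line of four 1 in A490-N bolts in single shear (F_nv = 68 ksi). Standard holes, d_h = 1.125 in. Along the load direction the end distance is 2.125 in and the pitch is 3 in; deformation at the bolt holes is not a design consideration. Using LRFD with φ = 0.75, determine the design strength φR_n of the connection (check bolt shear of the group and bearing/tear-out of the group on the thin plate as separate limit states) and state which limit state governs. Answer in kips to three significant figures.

Bolt shear: A_b = π·1²/4 = 0.7854 in²; R_n = 68 × 0.7854 × 4 × 1 = 213.6 kips → 0.75 × 213.6 = 160 kips.
Bearing (1.5 l_c t F_u ≤ 3.0 d t F_u): upper limit = 3.0·1·0.375·70 = 78.75 kips.
  Edge l_c = 2.125 − 1.125/2 = 1.562 → r_n = 61.52 kips; interior l_c = 3 − 1.125 = 1.875 → r_n = 73.83 kips.
  R_n,bearing = 1·61.52 + 3·73.83 = 283 kips → 0.75 × 283 = 212 kips.
Bolt shear governs: 160 kips.

160 kips (bolt shear governs)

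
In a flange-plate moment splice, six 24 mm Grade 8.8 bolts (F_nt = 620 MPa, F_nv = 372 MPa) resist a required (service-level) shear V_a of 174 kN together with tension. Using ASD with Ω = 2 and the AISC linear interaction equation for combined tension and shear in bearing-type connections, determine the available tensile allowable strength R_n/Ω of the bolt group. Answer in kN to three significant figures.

A_b = π·24²/4 = 452.4 mm²; f_rv = 174 × 1000 / (6 × 452.4) = 64.1 MPa.
F'_nt = 1.3 F_nt − (Ω F_nt / F_nv) f_rv = 1.3·620 − (2·620/372)·64.1 = 592.3 MPa, capped at F_nt → F'_nt = 592.3 MPa.
R_n = F'_nt · A_b · n = 592.3 × 452.4 × 6 / 1000 = 1608 kN.
Allowable strength R_n/Ω = 1608 / 2 = 804 kN.

804 kN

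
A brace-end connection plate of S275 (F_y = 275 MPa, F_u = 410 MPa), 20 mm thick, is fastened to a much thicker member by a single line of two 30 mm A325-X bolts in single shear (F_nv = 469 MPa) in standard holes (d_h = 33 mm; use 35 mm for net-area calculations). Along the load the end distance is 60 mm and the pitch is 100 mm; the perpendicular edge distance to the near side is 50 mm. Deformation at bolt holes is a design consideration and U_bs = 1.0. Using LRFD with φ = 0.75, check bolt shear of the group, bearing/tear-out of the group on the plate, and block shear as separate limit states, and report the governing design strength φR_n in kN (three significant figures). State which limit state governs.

Bolt shear: A_b = π·30²/4 = 706.9 mm²; R_n = 469 × 706.9 × 2 × 1 / 1000 = 663 kN → 0.75 × 663 = 497 kN.
Bearing: edge l_c = 43.5, r_n = 428 kN; interior l_c = 67, r_n = 590.4 kN; R_n = 428 + 1·590.4 = 1018 kN → 764 kN.
Block shear: A_gv = 3200, A_nv = 2150, A_nt = 650 mm²; R_n = min(0.6F_uA_nv, 0.6F_yA_gv) + U_bs·F_u·A_nt = 794.5 kN → 596 kN.
Bolt shear governs: 497 kN.

497 kN (bolt shear governs)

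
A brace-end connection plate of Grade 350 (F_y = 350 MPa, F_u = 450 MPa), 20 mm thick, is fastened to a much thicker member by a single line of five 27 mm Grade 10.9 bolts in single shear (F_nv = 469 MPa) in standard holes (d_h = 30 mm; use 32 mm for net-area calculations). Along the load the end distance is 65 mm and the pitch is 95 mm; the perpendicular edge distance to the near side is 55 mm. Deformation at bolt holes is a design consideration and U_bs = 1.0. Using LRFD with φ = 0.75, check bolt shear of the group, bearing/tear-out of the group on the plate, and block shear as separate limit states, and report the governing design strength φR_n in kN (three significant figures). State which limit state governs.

1010 kN (bolt shear governs)

Bolt shear: A_b = π·27²/4 = 572.6 mm²; R_n = 469 × 572.6 × 5 × 1 / 1000 = 1343 kN → 0.75 × 1343 = 1010 kN.
Bearing: edge l_c = 50, r_n = 540 kN; interior l_c = 65, r_n = 583.2 kN; R_n = 540 + 4·583.2 = 2873 kN → 2150 kN.
Block shear: A_gv = 8900, A_nv = 6020, A_nt = 780 mm²; R_n = min(0.6F_uA_nv, 0.6F_yA_gv) + U_bs·F_u·A_nt = 1976 kN → 1480 kN.
Bolt shear governs: 1010 kN.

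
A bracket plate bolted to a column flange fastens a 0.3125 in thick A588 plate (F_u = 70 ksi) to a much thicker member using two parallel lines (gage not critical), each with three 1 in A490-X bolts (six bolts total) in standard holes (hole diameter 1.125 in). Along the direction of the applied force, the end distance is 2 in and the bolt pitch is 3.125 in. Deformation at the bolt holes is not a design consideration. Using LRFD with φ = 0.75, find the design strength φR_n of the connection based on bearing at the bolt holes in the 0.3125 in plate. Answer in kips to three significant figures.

268 kips

Per bolt r_n = 1.5 l_c t F_u ≤ 3.0 d t F_u; upper limit = 3.0 × 1 × 0.3125 × 70 = 65.62 kips.
Edge bolt: l_c = 2 − 1.125/2 = 1.438 in → 1.5 × 1.438 × 0.3125 × 70 = 47.17 → r_n = 47.17 kips.
Interior bolts: l_c = 3.125 − 1.125 = 2 in → 1.5 × 2 × 0.3125 × 70 = 65.62 → r_n = 65.62 kips.
R_n = 2 × 47.17 + 4 × 65.62 = 356.8 kips.
Design strength φR_n = 0.75 × 356.8 = 268 kips.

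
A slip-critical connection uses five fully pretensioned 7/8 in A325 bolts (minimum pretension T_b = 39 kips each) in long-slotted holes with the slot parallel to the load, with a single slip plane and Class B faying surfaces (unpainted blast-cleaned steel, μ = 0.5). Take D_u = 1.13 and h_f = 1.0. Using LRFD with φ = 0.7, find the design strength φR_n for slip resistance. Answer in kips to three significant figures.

77.1 kips

R_n = μ · D_u · h_f · T_b · n_s · n_b = 0.5 × 1.13 × 1.0 × 39 × 1 × 5 = 110.2 kips.
Design strength φR_n = 0.7 × 110.2 = 77.1 kips.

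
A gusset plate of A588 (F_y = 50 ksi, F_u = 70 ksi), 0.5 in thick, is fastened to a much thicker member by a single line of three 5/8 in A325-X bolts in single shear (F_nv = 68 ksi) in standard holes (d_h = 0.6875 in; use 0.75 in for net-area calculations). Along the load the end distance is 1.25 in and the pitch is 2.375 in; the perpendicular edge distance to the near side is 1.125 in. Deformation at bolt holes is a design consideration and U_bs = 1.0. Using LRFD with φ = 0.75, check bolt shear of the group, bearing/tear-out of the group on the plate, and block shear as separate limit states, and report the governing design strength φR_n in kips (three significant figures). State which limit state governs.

Bolt shear: A_b = π·0.625²/4 = 0.3068 in²; R_n = 68 × 0.3068 × 3 × 1 = 62.59 kips → 0.75 × 62.59 = 46.9 kips.
Bearing: edge l_c = 0.9062, r_n = 38.06 kips; interior l_c = 1.688, r_n = 52.5 kips; R_n = 38.06 + 2·52.5 = 143.1 kips → 107 kips.
Block shear: A_gv = 3, A_nv = 2.062, A_nt = 0.375 in²; R_n = min(0.6F_uA_nv, 0.6F_yA_gv) + U_bs·F_u·A_nt = 112.9 kips → 84.7 kips.
Bolt shear governs: 46.9 kips.

46.9 kips (bolt shear governs)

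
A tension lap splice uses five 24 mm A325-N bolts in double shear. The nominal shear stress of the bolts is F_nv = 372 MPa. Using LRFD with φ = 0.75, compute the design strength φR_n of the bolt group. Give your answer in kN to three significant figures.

A_b = π × 24² / 4 = 452.4 mm².
R_n = F_nv · A_b · n · n_s = 372 × 452.4 × 5 × 2 / 1000 = 1683 kN.
Design strength φR_n = 0.75 × 1683 = 1260 kN.

1260 kN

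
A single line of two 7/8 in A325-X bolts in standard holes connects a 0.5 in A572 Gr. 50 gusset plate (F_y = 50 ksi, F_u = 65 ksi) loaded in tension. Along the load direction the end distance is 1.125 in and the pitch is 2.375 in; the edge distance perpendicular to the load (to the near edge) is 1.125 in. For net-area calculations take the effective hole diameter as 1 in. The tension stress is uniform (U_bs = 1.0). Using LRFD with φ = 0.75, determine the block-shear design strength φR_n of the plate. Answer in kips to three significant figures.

44.5 kips

Shear plane L_v = 1.125 + 1·2.375 = 3.5 in; A_gv = 3.5 × 0.5 = 1.75 in².
A_nv = (3.5 − 1.5·1) × 0.5 = 1 in².
A_nt = (1.125 − 0.5·1) × 0.5 = 0.3125 in².
0.6 F_u A_nv = 39 kips; 0.6 F_y A_gv = 52.5 kips → shear rupture governs the shear term.
R_n = 39 + 1.0 × 65 × 0.3125 = 59.31 kips.
Design strength φR_n = 0.75 × 59.31 = 44.5 kips.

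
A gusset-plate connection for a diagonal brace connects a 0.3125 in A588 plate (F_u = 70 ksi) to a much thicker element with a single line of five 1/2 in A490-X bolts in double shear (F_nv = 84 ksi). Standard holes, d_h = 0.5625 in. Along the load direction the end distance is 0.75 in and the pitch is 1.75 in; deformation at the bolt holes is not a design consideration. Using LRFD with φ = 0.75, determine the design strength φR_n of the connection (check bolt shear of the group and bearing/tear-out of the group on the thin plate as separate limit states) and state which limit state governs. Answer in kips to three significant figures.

110 kips (bearing governs)

Bolt shear: A_b = π·0.5²/4 = 0.1963 in²; R_n = 84 × 0.1963 × 5 × 2 = 164.9 kips → 0.75 × 164.9 = 124 kips.
Bearing (1.5 l_c t F_u ≤ 3.0 d t F_u): upper limit = 3.0·0.5·0.3125·70 = 32.81 kips.
  Edge l_c = 0.75 − 0.5625/2 = 0.4688 → r_n = 15.38 kips; interior l_c = 1.75 − 0.5625 = 1.188 → r_n = 32.81 kips.
  R_n,bearing = 1·15.38 + 4·32.81 = 146.6 kips → 0.75 × 146.6 = 110 kips.
Bearing governs: 110 kips.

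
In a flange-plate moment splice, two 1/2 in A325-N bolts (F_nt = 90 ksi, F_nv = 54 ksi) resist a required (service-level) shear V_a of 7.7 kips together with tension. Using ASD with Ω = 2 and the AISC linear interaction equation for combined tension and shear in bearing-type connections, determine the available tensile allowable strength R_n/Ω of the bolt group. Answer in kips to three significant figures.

10.1 kips

A_b = π·0.5²/4 = 0.1963 in²; f_rv = 7.7 / (2 × 0.1963) = 19.61 ksi.
F'_nt = 1.3 F_nt − (Ω F_nt / F_nv) f_rv = 1.3·90 − (2·90/54)·19.61 = 51.64 ksi, capped at F_nt → F'_nt = 51.64 ksi.
R_n = F'_nt · A_b · n = 51.64 × 0.1963 × 2 = 20.28 kips.
Allowable strength R_n/Ω = 20.28 / 2 = 10.1 kips.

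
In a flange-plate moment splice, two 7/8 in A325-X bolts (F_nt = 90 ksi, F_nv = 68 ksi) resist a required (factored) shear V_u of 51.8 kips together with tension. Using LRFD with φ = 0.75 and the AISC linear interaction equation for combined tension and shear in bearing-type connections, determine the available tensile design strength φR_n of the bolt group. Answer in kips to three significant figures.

A_b = π·0.875²/4 = 0.6013 in²; f_rv = 51.8 / (2 × 0.6013) = 43.07 ksi.
F'_nt = 1.3 F_nt − (F_nt / φF_nv) f_rv = 1.3·90 − (90/(0.75·68))·43.07 = 40.99 ksi, capped at F_nt → F'_nt = 40.99 ksi.
R_n = F'_nt · A_b · n = 40.99 × 0.6013 × 2 = 49.3 kips.
Design strength φR_n = 0.75 × 49.3 = 37 kips.

37 kips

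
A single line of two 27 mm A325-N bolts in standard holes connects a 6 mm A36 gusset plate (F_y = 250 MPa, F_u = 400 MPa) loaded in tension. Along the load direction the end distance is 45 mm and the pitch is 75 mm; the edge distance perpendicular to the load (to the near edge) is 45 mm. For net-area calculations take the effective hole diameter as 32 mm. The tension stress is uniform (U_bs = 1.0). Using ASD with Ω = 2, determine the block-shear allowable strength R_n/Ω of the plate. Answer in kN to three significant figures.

86.6 kN

Shear plane L_v = 45 + 1·75 = 120 mm; A_gv = 120 × 6 = 720 mm².
A_nv = (120 − 1.5·32) × 6 = 432 mm².
A_nt = (45 − 0.5·32) × 6 = 174 mm².
0.6 F_u A_nv = 103.7 kN; 0.6 F_y A_gv = 108 kN → shear rupture governs the shear term.
R_n = 103.7 + 1.0 × 400 × 174 / 1000 = 173.3 kN.
Allowable strength R_n/Ω = 173.3 / 2 = 86.6 kN.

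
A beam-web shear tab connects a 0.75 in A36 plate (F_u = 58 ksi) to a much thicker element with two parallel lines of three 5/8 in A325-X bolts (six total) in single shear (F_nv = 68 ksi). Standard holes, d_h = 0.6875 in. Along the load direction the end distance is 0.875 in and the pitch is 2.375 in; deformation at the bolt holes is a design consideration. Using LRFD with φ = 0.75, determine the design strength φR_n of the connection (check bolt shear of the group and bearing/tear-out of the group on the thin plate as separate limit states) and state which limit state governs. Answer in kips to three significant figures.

Bolt shear: A_b = π·0.625²/4 = 0.3068 in²; R_n = 68 × 0.3068 × 6 × 1 = 125.2 kips → 0.75 × 125.2 = 93.9 kips.
Bearing (1.2 l_c t F_u ≤ 2.4 d t F_u): upper limit = 2.4·0.625·0.75·58 = 65.25 kips.
  Edge l_c = 0.875 − 0.6875/2 = 0.5312 → r_n = 27.73 kips; interior l_c = 2.375 − 0.6875 = 1.688 → r_n = 65.25 kips.
  R_n,bearing = 2·27.73 + 4·65.25 = 316.5 kips → 0.75 × 316.5 = 237 kips.
Bolt shear governs: 93.9 kips.

93.9 kips (bolt shear governs)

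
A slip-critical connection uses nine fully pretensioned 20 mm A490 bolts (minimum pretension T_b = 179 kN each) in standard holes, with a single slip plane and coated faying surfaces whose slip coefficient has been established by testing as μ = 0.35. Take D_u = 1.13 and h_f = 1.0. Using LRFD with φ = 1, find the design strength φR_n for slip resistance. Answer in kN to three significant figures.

R_n = μ · D_u · h_f · T_b · n_s · n_b = 0.35 × 1.13 × 1.0 × 179 × 1 × 9 = 637.2 kN.
Design strength φR_n = 1 × 637.2 = 637 kN.

637 kN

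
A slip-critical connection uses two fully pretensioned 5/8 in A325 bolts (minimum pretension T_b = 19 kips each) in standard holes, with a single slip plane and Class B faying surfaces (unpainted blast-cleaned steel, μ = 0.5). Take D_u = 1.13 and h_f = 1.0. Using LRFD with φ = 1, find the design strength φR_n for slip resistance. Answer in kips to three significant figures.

R_n = μ · D_u · h_f · T_b · n_s · n_b = 0.5 × 1.13 × 1.0 × 19 × 1 × 2 = 21.47 kips.
Design strength φR_n = 1 × 21.47 = 21.5 kips.

21.5 kips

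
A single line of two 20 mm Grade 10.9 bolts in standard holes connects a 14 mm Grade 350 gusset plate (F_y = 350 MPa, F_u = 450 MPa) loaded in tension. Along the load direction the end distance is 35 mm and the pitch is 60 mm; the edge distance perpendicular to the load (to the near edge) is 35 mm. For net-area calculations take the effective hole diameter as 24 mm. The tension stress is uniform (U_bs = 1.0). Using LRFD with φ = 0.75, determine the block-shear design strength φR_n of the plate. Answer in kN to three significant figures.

Shear plane L_v = 35 + 1·60 = 95 mm; A_gv = 95 × 14 = 1330 mm².
A_nv = (95 − 1.5·24) × 14 = 826 mm².
A_nt = (35 − 0.5·24) × 14 = 322 mm².
0.6 F_u A_nv = 223 kN; 0.6 F_y A_gv = 279.3 kN → shear rupture governs the shear term.
R_n = 223 + 1.0 × 450 × 322 / 1000 = 367.9 kN.
Design strength φR_n = 0.75 × 367.9 = 276 kN.

276 kN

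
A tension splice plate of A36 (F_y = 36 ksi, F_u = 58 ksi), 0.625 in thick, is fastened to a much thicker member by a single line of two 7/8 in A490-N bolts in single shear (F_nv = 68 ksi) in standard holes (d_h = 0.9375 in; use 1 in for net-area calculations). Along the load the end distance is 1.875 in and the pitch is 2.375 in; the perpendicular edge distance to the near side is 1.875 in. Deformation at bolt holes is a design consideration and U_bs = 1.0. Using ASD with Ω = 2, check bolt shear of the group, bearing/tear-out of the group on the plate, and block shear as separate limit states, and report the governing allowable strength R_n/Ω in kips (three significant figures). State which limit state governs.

40.9 kips (bolt shear governs)

Bolt shear: A_b = π·0.875²/4 = 0.6013 in²; R_n = 68 × 0.6013 × 2 × 1 = 81.78 kips → 81.78 / 2 = 40.9 kips.
Bearing: edge l_c = 1.406, r_n = 61.17 kips; interior l_c = 1.438, r_n = 62.53 kips; R_n = 61.17 + 1·62.53 = 123.7 kips → 61.9 kips.
Block shear: A_gv = 2.656, A_nv = 1.719, A_nt = 0.8594 in²; R_n = min(0.6F_uA_nv, 0.6F_yA_gv) + U_bs·F_u·A_nt = 107.2 kips → 53.6 kips.
Bolt shear governs: 40.9 kips.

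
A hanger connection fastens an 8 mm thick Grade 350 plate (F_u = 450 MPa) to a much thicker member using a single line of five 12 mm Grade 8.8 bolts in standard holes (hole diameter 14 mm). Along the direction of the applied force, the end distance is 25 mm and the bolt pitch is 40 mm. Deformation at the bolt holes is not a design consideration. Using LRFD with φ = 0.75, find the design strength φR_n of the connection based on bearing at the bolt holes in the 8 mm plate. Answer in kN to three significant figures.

Per bolt r_n = 1.5 l_c t F_u ≤ 3.0 d t F_u; upper limit = 3.0 × 12 × 8 × 450 / 1000 = 129.6 kN.
Edge bolt: l_c = 25 − 14/2 = 18 mm → 1.5 × 18 × 8 × 450 / 1000 = 97.2 → r_n = 97.2 kN.
Interior bolts: l_c = 40 − 14 = 26 mm → 1.5 × 26 × 8 × 450 / 1000 = 140.4 → r_n = 129.6 kN.
R_n = 1 × 97.2 + 4 × 129.6 = 615.6 kN.
Design strength φR_n = 0.75 × 615.6 = 462 kN.

462 kN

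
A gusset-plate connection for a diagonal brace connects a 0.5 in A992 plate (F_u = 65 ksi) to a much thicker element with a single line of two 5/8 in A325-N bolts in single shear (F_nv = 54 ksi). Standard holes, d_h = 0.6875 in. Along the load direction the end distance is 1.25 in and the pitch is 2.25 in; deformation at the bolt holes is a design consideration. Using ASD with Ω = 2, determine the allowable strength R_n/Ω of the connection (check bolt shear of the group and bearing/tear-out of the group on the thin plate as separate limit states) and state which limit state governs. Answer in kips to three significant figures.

16.6 kips (bolt shear governs)

Bolt shear: A_b = π·0.625²/4 = 0.3068 in²; R_n = 54 × 0.3068 × 2 × 1 = 33.13 kips → 33.13 / 2 = 16.6 kips.
Bearing (1.2 l_c t F_u ≤ 2.4 d t F_u): upper limit = 2.4·0.625·0.5·65 = 48.75 kips.
  Edge l_c = 1.25 − 0.6875/2 = 0.9062 → r_n = 35.34 kips; interior l_c = 2.25 − 0.6875 = 1.562 → r_n = 48.75 kips.
  R_n,bearing = 1·35.34 + 1·48.75 = 84.09 kips → 84.09 / 2 = 42 kips.
Bolt shear governs: 16.6 kips.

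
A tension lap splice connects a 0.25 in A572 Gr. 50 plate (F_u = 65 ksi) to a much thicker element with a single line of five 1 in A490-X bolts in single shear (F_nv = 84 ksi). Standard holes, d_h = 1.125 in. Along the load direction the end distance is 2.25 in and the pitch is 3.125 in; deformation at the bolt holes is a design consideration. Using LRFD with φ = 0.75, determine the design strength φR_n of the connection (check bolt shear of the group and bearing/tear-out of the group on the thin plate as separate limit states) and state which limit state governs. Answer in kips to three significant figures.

Bolt shear: A_b = π·1²/4 = 0.7854 in²; R_n = 84 × 0.7854 × 5 × 1 = 329.9 kips → 0.75 × 329.9 = 247 kips.
Bearing (1.2 l_c t F_u ≤ 2.4 d t F_u): upper limit = 2.4·1·0.25·65 = 39 kips.
  Edge l_c = 2.25 − 1.125/2 = 1.688 → r_n = 32.91 kips; interior l_c = 3.125 − 1.125 = 2 → r_n = 39 kips.
  R_n,bearing = 1·32.91 + 4·39 = 188.9 kips → 0.75 × 188.9 = 142 kips.
Bearing governs: 142 kips.

142 kips (bearing governs)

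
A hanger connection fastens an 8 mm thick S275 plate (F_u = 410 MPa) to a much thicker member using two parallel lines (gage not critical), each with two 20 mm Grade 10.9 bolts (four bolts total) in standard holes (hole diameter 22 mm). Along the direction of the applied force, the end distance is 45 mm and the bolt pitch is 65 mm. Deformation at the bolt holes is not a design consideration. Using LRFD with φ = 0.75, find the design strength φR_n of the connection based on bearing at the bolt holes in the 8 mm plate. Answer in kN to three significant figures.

Per bolt r_n = 1.5 l_c t F_u ≤ 3.0 d t F_u; upper limit = 3.0 × 20 × 8 × 410 / 1000 = 196.8 kN.
Edge bolt: l_c = 45 − 22/2 = 34 mm → 1.5 × 34 × 8 × 410 / 1000 = 167.3 → r_n = 167.3 kN.
Interior bolts: l_c = 65 − 22 = 43 mm → 1.5 × 43 × 8 × 410 / 1000 = 211.6 → r_n = 196.8 kN.
R_n = 2 × 167.3 + 2 × 196.8 = 728.2 kN.
Design strength φR_n = 0.75 × 728.2 = 546 kN.

546 kN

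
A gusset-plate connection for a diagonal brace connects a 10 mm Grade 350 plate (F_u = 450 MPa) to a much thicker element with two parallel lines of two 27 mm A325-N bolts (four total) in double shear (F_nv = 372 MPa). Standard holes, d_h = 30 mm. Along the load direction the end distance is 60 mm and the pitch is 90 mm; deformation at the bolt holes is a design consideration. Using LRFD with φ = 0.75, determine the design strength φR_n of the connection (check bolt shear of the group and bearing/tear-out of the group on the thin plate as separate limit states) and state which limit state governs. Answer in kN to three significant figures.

802 kN (bearing governs)

Bolt shear: A_b = π·27²/4 = 572.6 mm²; R_n = 372 × 572.6 × 4 × 2 / 1000 = 1704 kN → 0.75 × 1704 = 1280 kN.
Bearing (1.2 l_c t F_u ≤ 2.4 d t F_u): upper limit = 2.4·27·10·450 / 1000 = 291.6 kN.
  Edge l_c = 60 − 30/2 = 45 → r_n = 243 kN; interior l_c = 90 − 30 = 60 → r_n = 291.6 kN.
  R_n,bearing = 2·243 + 2·291.6 = 1069 kN → 0.75 × 1069 = 802 kN.
Bearing governs: 802 kN.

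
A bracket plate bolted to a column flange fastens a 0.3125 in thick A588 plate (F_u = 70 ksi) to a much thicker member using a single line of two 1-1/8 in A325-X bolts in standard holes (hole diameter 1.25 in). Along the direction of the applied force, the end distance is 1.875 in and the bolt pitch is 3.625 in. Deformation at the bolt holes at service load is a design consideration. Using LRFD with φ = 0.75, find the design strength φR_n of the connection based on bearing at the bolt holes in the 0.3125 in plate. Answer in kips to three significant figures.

68.9 kips

Per bolt r_n = 1.2 l_c t F_u ≤ 2.4 d t F_u; upper limit = 2.4 × 1.125 × 0.3125 × 70 = 59.06 kips.
Edge bolt: l_c = 1.875 − 1.25/2 = 1.25 in → 1.2 × 1.25 × 0.3125 × 70 = 32.81 → r_n = 32.81 kips.
Interior bolts: l_c = 3.625 − 1.25 = 2.375 in → 1.2 × 2.375 × 0.3125 × 70 = 62.34 → r_n = 59.06 kips.
R_n = 1 × 32.81 + 1 × 59.06 = 91.88 kips.
Design strength φR_n = 0.75 × 91.88 = 68.9 kips.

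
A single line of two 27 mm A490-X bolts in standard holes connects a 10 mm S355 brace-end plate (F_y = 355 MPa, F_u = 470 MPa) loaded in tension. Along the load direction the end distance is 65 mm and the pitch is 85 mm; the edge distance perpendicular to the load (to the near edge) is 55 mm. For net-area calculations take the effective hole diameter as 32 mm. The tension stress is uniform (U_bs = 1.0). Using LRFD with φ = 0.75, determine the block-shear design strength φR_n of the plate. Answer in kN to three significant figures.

Shear plane L_v = 65 + 1·85 = 150 mm; A_gv = 150 × 10 = 1500 mm².
A_nv = (150 − 1.5·32) × 10 = 1020 mm².
A_nt = (55 − 0.5·32) × 10 = 390 mm².
0.6 F_u A_nv = 287.6 kN; 0.6 F_y A_gv = 319.5 kN → shear rupture governs the shear term.
R_n = 287.6 + 1.0 × 470 × 390 / 1000 = 470.9 kN.
Design strength φR_n = 0.75 × 470.9 = 353 kN.

353 kN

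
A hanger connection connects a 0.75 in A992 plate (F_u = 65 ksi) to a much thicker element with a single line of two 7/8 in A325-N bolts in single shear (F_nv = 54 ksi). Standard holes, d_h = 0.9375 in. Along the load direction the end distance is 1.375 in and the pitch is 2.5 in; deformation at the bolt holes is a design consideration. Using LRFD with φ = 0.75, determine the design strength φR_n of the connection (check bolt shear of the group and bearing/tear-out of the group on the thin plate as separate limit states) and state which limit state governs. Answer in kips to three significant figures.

48.7 kips (bolt shear governs)

Bolt shear: A_b = π·0.875²/4 = 0.6013 in²; R_n = 54 × 0.6013 × 2 × 1 = 64.94 kips → 0.75 × 64.94 = 48.7 kips.
Bearing (1.2 l_c t F_u ≤ 2.4 d t F_u): upper limit = 2.4·0.875·0.75·65 = 102.4 kips.
  Edge l_c = 1.375 − 0.9375/2 = 0.9062 → r_n = 53.02 kips; interior l_c = 2.5 − 0.9375 = 1.562 → r_n = 91.41 kips.
  R_n,bearing = 1·53.02 + 1·91.41 = 144.4 kips → 0.75 × 144.4 = 108 kips.
Bolt shear governs: 48.7 kips.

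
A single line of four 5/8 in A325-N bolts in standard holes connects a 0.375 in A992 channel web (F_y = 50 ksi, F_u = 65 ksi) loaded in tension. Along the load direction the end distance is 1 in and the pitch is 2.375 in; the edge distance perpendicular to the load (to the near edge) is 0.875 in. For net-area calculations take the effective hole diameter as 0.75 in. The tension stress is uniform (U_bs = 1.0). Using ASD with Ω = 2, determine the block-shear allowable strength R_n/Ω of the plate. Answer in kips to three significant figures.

Shear plane L_v = 1 + 3·2.375 = 8.125 in; A_gv = 8.125 × 0.375 = 3.047 in².
A_nv = (8.125 − 3.5·0.75) × 0.375 = 2.062 in².
A_nt = (0.875 − 0.5·0.75) × 0.375 = 0.1875 in².
0.6 F_u A_nv = 80.44 kips; 0.6 F_y A_gv = 91.41 kips → shear rupture governs the shear term.
R_n = 80.44 + 1.0 × 65 × 0.1875 = 92.62 kips.
Allowable strength R_n/Ω = 92.62 / 2 = 46.3 kips.

46.3 kips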